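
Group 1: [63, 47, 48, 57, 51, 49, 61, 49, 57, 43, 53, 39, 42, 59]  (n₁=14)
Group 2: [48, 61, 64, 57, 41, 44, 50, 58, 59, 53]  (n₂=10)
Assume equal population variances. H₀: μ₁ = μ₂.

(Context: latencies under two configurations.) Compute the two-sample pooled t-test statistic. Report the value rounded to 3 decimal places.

test statistic = -0.717

x̄₁=51.286, s₁=7.363, n₁=14
x̄₂=53.500, s₂=7.590, n₂=10
s_p² = [13·7.363² + 9·7.590²]/22 = 55.6071
SE = √(s_p²·(1/14+1/10)) = 3.0875
t = (51.286−53.500)/3.0875 = -0.7172
df = 22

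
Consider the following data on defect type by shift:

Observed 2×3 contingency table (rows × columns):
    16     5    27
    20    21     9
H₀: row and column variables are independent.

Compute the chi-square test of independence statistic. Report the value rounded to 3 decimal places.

test statistic = 19.258

Row totals [48, 50], col totals [36, 26, 36], n=98
χ² = (16−17.63)²/17.63 + (5−12.73)²/12.73 + (27−17.63)²/17.63 + (20−18.37)²/18.37 + (21−13.27)²/13.27 + (9−18.37)²/18.37 = 19.2578
df = 2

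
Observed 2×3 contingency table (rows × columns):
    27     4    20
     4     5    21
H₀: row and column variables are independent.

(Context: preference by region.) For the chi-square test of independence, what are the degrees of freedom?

degrees of freedom = 2

df = (r−1)(c−1) = (2−1)·(3−1) = 2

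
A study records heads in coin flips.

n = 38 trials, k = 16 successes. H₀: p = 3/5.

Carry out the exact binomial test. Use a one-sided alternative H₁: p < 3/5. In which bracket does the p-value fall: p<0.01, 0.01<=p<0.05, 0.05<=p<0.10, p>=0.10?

Exact binomial: n=38, k=16, p₀=3/5=0.6000
P(X≤16) from Σ C(n,i)·p₀^i·(1−p₀)^(n−i)
p-value (one-sided, H₁ less) = 0.01946
→ bracket: 0.01<=p<0.05

p-value bracket: 0.01<=p<0.05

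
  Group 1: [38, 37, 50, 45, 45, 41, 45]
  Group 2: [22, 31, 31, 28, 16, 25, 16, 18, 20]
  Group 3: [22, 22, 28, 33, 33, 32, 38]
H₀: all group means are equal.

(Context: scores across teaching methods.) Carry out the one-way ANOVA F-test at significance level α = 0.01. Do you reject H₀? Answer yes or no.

reject H₀: yes

Group means [43.00, 23.00, 29.71], grand mean 31.130
SSB = Σnᵢ(x̄ᵢ−x̄)² = 1595.180; SSW = ΣΣ(x−x̄ᵢ)² = 633.429
MSB = 1595.180/2 = 797.5901; MSW = 633.429/20 = 31.6714
F = MSB/MSW = 25.1833
df = (2, 20)
p-value (upper-tail) = 0.00000
At α=0.01: p < α → reject H₀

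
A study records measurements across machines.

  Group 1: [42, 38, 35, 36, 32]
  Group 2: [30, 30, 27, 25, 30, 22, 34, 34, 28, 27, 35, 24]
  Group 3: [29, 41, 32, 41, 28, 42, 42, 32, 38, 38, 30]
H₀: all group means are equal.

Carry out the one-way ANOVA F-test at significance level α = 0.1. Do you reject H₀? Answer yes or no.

reject H₀: yes

Group means [36.60, 28.83, 35.73], grand mean 32.929
SSB = Σnᵢ(x̄ᵢ−x̄)² = 354.809; SSW = ΣΣ(x−x̄ᵢ)² = 553.048
MSB = 354.809/2 = 177.4043; MSW = 553.048/25 = 22.1219
F = MSB/MSW = 8.0194
df = (2, 25)
p-value (upper-tail) = 0.00204
At α=0.1: p < α → reject H₀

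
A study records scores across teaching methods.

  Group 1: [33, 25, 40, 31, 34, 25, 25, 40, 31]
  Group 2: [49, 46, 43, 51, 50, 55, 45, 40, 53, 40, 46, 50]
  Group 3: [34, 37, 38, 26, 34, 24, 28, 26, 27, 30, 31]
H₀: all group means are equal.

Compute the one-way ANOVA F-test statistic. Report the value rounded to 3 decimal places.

Group means [31.56, 47.33, 30.45], grand mean 37.094
SSB = Σnᵢ(x̄ᵢ−x̄)² = 2019.103; SSW = ΣΣ(x−x̄ᵢ)² = 761.616
MSB = 2019.103/2 = 1009.5513; MSW = 761.616/29 = 26.2626
F = MSB/MSW = 38.4406
df = (2, 29)

test statistic = 38.441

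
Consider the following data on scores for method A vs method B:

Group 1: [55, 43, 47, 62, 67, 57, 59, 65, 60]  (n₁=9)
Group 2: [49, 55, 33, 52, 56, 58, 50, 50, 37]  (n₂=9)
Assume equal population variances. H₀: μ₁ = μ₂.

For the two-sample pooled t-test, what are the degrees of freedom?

df = n₁ + n₂ − 2 = 9 + 9 − 2 = 16

degrees of freedom = 16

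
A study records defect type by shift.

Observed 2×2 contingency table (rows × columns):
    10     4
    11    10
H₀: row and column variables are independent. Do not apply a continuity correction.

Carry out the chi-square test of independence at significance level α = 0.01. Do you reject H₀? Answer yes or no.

reject H₀: no

Row totals [14, 21], col totals [21, 14], n=35
χ² = (10−8.40)²/8.40 + (4−5.60)²/5.60 + (11−12.60)²/12.60 + (10−8.40)²/8.40 = 1.2698
df = 1
p-value (upper-tail) = 0.25980
At α=0.01: p ≥ α → fail to reject H₀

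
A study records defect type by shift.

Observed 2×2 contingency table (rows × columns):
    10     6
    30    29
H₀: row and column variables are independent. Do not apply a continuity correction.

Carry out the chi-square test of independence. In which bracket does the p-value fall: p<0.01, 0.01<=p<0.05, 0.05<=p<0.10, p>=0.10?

Row totals [16, 59], col totals [40, 35], n=75
χ² = (10−8.53)²/8.53 + (6−7.47)²/7.47 + (30−31.47)²/31.47 + (29−27.53)²/27.53 = 0.6867
df = 1
p-value (upper-tail) = 0.40730
→ bracket: p>=0.10

p-value bracket: p>=0.10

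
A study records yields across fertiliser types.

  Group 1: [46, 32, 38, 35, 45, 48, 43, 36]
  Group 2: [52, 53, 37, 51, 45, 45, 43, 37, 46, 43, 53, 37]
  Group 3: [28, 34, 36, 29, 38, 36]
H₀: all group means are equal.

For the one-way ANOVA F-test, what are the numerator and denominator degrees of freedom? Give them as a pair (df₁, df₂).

k = 3 groups, N = 26 total
df = (k−1, N−k) = (3−1, 26−3) = (2, 23)

degrees of freedom = [2, 23]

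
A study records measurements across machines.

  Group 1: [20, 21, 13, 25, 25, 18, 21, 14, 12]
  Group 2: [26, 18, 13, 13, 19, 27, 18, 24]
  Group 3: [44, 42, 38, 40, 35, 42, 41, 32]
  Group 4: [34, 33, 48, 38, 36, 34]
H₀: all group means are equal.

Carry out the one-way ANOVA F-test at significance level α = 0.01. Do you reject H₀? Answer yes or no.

Group means [18.78, 19.75, 39.25, 37.17], grand mean 27.871
SSB = Σnᵢ(x̄ᵢ−x̄)² = 2826.095; SSW = ΣΣ(x−x̄ᵢ)² = 669.389
MSB = 2826.095/3 = 942.0317; MSW = 669.389/27 = 24.7922
F = MSB/MSW = 37.9971
df = (3, 27)
p-value (upper-tail) = 0.00000
At α=0.01: p < α → reject H₀

reject H₀: yes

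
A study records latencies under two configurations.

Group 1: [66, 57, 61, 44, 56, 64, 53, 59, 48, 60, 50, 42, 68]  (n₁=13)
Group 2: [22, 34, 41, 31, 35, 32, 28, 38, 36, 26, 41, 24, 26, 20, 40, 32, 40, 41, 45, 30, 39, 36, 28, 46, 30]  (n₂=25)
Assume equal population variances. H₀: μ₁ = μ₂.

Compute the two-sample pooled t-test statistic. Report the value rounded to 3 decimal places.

test statistic = 8.713

x̄₁=56.000, s₁=8.206, n₁=13
x̄₂=33.640, s₂=7.129, n₂=25
s_p² = [12·8.206² + 24·7.129²]/36 = 56.3267
SE = √(s_p²·(1/13+1/25)) = 2.5663
t = (56.000−33.640)/2.5663 = 8.7129
df = 36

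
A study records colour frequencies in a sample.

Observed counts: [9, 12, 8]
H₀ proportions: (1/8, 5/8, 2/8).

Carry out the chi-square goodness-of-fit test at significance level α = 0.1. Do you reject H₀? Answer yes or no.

n = 29; E_i = n·p_i = [3.62, 18.12, 7.25]
χ² = (9−3.62)²/3.62 + (12−18.12)²/18.12 + (8−7.25)²/7.25 = 10.1172
df = 2
p-value (upper-tail) = 0.00635
At α=0.1: p < α → reject H₀

reject H₀: yes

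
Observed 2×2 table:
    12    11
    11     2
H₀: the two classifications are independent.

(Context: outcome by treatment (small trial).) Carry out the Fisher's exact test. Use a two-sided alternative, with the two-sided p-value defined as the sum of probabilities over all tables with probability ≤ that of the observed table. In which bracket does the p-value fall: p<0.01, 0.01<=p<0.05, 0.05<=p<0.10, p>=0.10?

Margins: r₁=23, r₂=13, c₁=23, c₂=13, n=36
p_obs = C(23,12)·C(13,11)/C(36,23); sum pmf over tables with pmf ≤ p_obs
p-value (two-sided) = 0.07545
→ bracket: 0.05<=p<0.10

p-value bracket: 0.05<=p<0.10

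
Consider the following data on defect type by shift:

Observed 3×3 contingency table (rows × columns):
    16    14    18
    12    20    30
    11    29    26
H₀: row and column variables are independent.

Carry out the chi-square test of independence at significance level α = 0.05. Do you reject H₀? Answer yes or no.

Row totals [48, 62, 66], col totals [39, 63, 74], n=176
χ² = (16−10.64)²/10.64 + (14−17.18)²/17.18 + (18−20.18)²/20.18 + (12−13.74)²/13.74 + (20−22.19)²/22.19 + (30−26.07)²/26.07 + (11−14.62)²/14.62 + (29−23.62)²/23.62 + (26−27.75)²/27.75 = 6.7914
df = 4
p-value (upper-tail) = 0.14733
At α=0.05: p ≥ α → fail to reject H₀

reject H₀: no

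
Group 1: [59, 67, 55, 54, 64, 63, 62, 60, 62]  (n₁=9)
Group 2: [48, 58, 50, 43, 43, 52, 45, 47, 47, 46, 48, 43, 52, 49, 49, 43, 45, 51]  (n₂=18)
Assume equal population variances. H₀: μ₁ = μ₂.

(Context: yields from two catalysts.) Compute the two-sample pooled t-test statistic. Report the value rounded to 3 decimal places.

test statistic = 7.833

x̄₁=60.667, s₁=4.183, n₁=9
x̄₂=47.722, s₂=3.982, n₂=18
s_p² = [8·4.183² + 17·3.982²]/25 = 16.3844
SE = √(s_p²·(1/9+1/18)) = 1.6525
t = (60.667−47.722)/1.6525 = 7.8333
df = 25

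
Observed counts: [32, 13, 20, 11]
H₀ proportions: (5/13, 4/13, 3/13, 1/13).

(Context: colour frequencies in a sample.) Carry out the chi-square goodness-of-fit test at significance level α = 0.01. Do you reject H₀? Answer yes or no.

reject H₀: no

n = 76; E_i = n·p_i = [29.23, 23.38, 17.54, 5.85]
χ² = (32−29.23)²/29.23 + (13−23.38)²/23.38 + (20−17.54)²/17.54 + (11−5.85)²/5.85 = 9.7629
df = 3
p-value (upper-tail) = 0.02069
At α=0.01: p ≥ α → fail to reject H₀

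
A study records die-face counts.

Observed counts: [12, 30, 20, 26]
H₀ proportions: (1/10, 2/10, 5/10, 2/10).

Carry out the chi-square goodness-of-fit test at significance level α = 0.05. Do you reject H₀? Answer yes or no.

n = 88; E_i = n·p_i = [8.80, 17.60, 44.00, 17.60]
χ² = (12−8.80)²/8.80 + (30−17.60)²/17.60 + (20−44.00)²/44.00 + (26−17.60)²/17.60 = 27.0000
df = 3
p-value (upper-tail) = 0.00001
At α=0.05: p < α → reject H₀

reject H₀: yes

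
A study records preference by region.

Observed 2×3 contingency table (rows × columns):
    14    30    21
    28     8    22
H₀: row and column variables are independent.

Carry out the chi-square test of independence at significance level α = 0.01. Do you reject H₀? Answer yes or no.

reject H₀: yes

Row totals [65, 58], col totals [42, 38, 43], n=123
χ² = (14−22.20)²/22.20 + (30−20.08)²/20.08 + (21−22.72)²/22.72 + (28−19.80)²/19.80 + (8−17.92)²/17.92 + (22−20.28)²/20.28 = 17.0837
df = 2
p-value (upper-tail) = 0.00020
At α=0.01: p < α → reject H₀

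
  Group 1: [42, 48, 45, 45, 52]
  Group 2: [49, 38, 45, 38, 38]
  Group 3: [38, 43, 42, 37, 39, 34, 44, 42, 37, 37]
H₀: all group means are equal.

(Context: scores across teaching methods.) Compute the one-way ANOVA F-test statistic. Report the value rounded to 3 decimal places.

Group means [46.40, 41.60, 39.30], grand mean 41.650
SSB = Σnᵢ(x̄ᵢ−x̄)² = 168.050; SSW = ΣΣ(x−x̄ᵢ)² = 258.500
MSB = 168.050/2 = 84.0250; MSW = 258.500/17 = 15.2059
F = MSB/MSW = 5.5258
df = (2, 17)

test statistic = 5.526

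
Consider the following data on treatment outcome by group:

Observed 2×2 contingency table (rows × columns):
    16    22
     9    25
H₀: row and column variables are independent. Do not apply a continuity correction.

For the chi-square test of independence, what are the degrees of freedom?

df = (r−1)(c−1) = (2−1)·(2−1) = 1

degrees of freedom = 1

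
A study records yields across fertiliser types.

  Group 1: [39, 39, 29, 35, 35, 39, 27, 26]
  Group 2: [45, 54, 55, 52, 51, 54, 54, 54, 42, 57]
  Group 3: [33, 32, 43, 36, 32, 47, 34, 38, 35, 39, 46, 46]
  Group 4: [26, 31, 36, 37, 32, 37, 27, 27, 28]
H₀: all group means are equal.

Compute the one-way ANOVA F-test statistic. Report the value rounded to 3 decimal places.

Group means [33.62, 51.80, 38.42, 31.22], grand mean 39.205
SSB = Σnᵢ(x̄ᵢ−x̄)² = 2416.412; SSW = ΣΣ(x−x̄ᵢ)² = 935.947
MSB = 2416.412/3 = 805.4706; MSW = 935.947/35 = 26.7413
F = MSB/MSW = 30.1208
df = (3, 35)

test statistic = 30.121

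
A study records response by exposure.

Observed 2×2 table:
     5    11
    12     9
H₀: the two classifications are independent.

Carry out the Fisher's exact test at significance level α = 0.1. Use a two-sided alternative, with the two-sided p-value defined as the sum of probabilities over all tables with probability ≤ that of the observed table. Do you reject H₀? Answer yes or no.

reject H₀: no

Margins: r₁=16, r₂=21, c₁=17, c₂=20, n=37
p_obs = C(16,5)·C(21,12)/C(37,17); sum pmf over tables with pmf ≤ p_obs
p-value (two-sided) = 0.18453
At α=0.1: p ≥ α → fail to reject H₀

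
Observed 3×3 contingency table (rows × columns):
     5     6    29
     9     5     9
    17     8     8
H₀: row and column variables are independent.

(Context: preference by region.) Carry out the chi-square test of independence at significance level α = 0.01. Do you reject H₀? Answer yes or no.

reject H₀: yes

Row totals [40, 23, 33], col totals [31, 19, 46], n=96
χ² = (5−12.92)²/12.92 + (6−7.92)²/7.92 + (29−19.17)²/19.17 + (9−7.43)²/7.43 + (5−4.55)²/4.55 + (9−11.02)²/11.02 + (17−10.66)²/10.66 + (8−6.53)²/6.53 + (8−15.81)²/15.81 = 19.0756
df = 4
p-value (upper-tail) = 0.00076
At α=0.01: p < α → reject H₀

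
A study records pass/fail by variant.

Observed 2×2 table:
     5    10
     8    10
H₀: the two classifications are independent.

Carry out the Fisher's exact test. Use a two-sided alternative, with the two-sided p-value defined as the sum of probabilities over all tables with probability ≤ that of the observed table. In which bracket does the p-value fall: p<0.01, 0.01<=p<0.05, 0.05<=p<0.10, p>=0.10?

p-value bracket: p>=0.10

Margins: r₁=15, r₂=18, c₁=13, c₂=20, n=33
p_obs = C(15,5)·C(18,8)/C(33,13); sum pmf over tables with pmf ≤ p_obs
p-value (two-sided) = 0.72211
→ bracket: p>=0.10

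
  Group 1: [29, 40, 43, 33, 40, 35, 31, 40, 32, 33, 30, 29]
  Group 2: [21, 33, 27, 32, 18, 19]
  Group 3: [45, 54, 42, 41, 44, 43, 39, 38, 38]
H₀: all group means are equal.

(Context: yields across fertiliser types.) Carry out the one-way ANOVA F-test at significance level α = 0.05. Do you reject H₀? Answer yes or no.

reject H₀: yes

Group means [34.58, 25.00, 42.67], grand mean 35.148
SSB = Σnᵢ(x̄ᵢ−x̄)² = 1130.491; SSW = ΣΣ(x−x̄ᵢ)² = 680.917
MSB = 1130.491/2 = 565.2454; MSW = 680.917/24 = 28.3715
F = MSB/MSW = 19.9230
df = (2, 24)
p-value (upper-tail) = 0.00001
At α=0.05: p < α → reject H₀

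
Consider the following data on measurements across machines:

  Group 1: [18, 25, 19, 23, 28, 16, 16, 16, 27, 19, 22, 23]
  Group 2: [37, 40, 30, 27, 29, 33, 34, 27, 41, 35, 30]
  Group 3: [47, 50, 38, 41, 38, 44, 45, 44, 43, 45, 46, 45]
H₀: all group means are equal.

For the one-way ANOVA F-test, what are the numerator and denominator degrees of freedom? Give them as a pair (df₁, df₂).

k = 3 groups, N = 35 total
df = (k−1, N−k) = (3−1, 35−3) = (2, 32)

degrees of freedom = [2, 32]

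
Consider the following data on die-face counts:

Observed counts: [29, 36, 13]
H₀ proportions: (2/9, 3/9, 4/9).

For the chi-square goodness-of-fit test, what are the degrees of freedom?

df = k − 1 = 3 − 1 = 2

degrees of freedom = 2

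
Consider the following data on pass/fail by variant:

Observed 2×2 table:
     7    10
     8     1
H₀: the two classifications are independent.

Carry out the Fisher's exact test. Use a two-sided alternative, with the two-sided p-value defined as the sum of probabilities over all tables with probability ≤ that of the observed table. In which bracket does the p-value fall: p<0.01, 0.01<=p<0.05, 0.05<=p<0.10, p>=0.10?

Margins: r₁=17, r₂=9, c₁=15, c₂=11, n=26
p_obs = C(17,7)·C(9,8)/C(26,15); sum pmf over tables with pmf ≤ p_obs
p-value (two-sided) = 0.03616
→ bracket: 0.01<=p<0.05

p-value bracket: 0.01<=p<0.05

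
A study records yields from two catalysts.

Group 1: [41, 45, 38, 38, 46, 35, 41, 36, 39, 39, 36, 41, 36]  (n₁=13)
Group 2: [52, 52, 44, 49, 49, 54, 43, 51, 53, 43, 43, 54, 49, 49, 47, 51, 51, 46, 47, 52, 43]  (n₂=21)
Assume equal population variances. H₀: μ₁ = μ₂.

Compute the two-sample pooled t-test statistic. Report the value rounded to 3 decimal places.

test statistic = -7.239

x̄₁=39.308, s₁=3.425, n₁=13
x̄₂=48.667, s₂=3.799, n₂=21
s_p² = [12·3.425² + 20·3.799²]/32 = 13.4199
SE = √(s_p²·(1/13+1/21)) = 1.2928
t = (39.308−48.667)/1.2928 = -7.2393
df = 32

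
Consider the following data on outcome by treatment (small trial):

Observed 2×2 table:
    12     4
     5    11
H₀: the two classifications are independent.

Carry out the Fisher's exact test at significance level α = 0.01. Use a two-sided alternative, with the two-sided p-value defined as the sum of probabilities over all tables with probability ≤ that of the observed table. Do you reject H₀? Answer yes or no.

reject H₀: no

Margins: r₁=16, r₂=16, c₁=17, c₂=15, n=32
p_obs = C(16,12)·C(16,5)/C(32,17); sum pmf over tables with pmf ≤ p_obs
p-value (two-sided) = 0.03195
At α=0.01: p ≥ α → fail to reject H₀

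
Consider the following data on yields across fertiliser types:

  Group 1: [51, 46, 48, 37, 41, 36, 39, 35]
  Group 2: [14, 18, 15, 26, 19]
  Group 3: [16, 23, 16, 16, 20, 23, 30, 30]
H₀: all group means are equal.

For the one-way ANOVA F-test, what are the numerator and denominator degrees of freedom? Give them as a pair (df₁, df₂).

k = 3 groups, N = 21 total
df = (k−1, N−k) = (3−1, 21−3) = (2, 18)

degrees of freedom = [2, 18]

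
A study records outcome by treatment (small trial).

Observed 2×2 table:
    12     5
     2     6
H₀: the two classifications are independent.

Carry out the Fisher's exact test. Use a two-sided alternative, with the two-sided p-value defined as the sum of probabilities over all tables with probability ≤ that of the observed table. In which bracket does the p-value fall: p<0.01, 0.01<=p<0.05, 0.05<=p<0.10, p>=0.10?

p-value bracket: 0.05<=p<0.10

Margins: r₁=17, r₂=8, c₁=14, c₂=11, n=25
p_obs = C(17,12)·C(8,2)/C(25,14); sum pmf over tables with pmf ≤ p_obs
p-value (two-sided) = 0.08098
→ bracket: 0.05<=p<0.10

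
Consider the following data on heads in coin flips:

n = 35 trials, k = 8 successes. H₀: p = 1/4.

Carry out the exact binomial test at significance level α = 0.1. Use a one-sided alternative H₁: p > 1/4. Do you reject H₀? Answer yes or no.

Exact binomial: n=35, k=8, p₀=1/4=0.2500
P(X≥8) from Σ C(n,i)·p₀^i·(1−p₀)^(n−i)
p-value (one-sided, H₁ greater) = 0.67772
At α=0.1: p ≥ α → fail to reject H₀

reject H₀: no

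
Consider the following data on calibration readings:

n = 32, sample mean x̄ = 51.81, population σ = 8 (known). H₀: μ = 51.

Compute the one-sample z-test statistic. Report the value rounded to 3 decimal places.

SE = σ/√n = 8/√32 = 1.4142
z = (x̄−μ₀)/SE = (51.81−51)/1.4142 = 0.5728

test statistic = 0.573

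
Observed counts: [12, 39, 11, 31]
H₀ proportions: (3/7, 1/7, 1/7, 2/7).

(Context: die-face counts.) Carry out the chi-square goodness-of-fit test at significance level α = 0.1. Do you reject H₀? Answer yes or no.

n = 93; E_i = n·p_i = [39.86, 13.29, 13.29, 26.57]
χ² = (12−39.86)²/39.86 + (39−13.29)²/13.29 + (11−13.29)²/13.29 + (31−26.57)²/26.57 = 70.3710
df = 3
p-value (upper-tail) = 0.00000
At α=0.1: p < α → reject H₀

reject H₀: yes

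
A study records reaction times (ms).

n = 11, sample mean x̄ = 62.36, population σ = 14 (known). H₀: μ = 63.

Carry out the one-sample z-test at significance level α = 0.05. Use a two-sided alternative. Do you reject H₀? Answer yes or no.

SE = σ/√n = 14/√11 = 4.2212
z = (x̄−μ₀)/SE = (62.36−63)/4.2212 = -0.1516
p-value (two-sided) = 0.87949
At α=0.05: p ≥ α → fail to reject H₀

reject H₀: no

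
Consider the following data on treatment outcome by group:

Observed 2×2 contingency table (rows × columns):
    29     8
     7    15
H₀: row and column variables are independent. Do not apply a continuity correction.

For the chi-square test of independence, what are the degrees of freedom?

degrees of freedom = 1

df = (r−1)(c−1) = (2−1)·(2−1) = 1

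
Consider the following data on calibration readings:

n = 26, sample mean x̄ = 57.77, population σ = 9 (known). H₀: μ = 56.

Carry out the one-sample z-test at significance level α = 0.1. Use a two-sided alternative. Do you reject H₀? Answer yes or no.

SE = σ/√n = 9/√26 = 1.7650
z = (x̄−μ₀)/SE = (57.77−56)/1.7650 = 1.0028
p-value (two-sided) = 0.31595
At α=0.1: p ≥ α → fail to reject H₀

reject H₀: no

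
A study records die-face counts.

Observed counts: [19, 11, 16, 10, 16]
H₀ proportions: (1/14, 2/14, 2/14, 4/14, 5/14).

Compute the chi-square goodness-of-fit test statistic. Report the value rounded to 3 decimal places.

n = 72; E_i = n·p_i = [5.14, 10.29, 10.29, 20.57, 25.71]
χ² = (19−5.14)²/5.14 + (11−10.29)²/10.29 + (16−10.29)²/10.29 + (10−20.57)²/20.57 + (16−25.71)²/25.71 = 49.6639
df = 4

test statistic = 49.664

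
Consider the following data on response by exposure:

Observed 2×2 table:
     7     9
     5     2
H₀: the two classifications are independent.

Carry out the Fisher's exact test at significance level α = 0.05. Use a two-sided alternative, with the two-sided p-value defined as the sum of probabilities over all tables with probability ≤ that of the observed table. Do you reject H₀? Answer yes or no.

reject H₀: no

Margins: r₁=16, r₂=7, c₁=12, c₂=11, n=23
p_obs = C(16,7)·C(7,5)/C(23,12); sum pmf over tables with pmf ≤ p_obs
p-value (two-sided) = 0.37071
At α=0.05: p ≥ α → fail to reject H₀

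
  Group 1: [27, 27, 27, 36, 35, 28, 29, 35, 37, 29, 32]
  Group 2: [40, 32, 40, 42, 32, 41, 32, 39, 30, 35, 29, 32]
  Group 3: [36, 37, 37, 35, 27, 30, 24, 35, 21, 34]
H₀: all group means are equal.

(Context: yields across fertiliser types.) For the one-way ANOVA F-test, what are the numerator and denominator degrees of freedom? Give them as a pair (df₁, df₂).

degrees of freedom = [2, 30]

k = 3 groups, N = 33 total
df = (k−1, N−k) = (3−1, 33−3) = (2, 30)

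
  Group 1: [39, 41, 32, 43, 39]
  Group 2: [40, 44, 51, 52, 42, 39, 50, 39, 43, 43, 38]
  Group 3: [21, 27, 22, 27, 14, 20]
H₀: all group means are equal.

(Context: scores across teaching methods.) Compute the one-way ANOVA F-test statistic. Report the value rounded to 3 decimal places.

test statistic = 40.483

Group means [38.80, 43.73, 21.83], grand mean 36.636
SSB = Σnᵢ(x̄ᵢ−x̄)² = 1891.276; SSW = ΣΣ(x−x̄ᵢ)² = 443.815
MSB = 1891.276/2 = 945.6379; MSW = 443.815/19 = 23.3587
F = MSB/MSW = 40.4833
df = (2, 19)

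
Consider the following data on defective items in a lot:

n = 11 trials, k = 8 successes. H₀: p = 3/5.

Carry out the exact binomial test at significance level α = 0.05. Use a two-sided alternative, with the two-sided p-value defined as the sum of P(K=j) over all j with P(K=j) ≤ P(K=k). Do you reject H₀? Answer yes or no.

Exact binomial: n=11, k=8, p₀=3/5=0.6000
P(X=j) = C(n,j)·p₀^j·(1−p₀)^(n−j); p = Σ P(X=j) over j with P(X=j) ≤ P(X=8)
p-value (two-sided) = 0.54279
At α=0.05: p ≥ α → fail to reject H₀

reject H₀: no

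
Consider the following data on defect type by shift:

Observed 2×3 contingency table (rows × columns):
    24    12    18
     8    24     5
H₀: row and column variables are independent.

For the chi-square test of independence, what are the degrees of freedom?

degrees of freedom = 2

df = (r−1)(c−1) = (2−1)·(3−1) = 2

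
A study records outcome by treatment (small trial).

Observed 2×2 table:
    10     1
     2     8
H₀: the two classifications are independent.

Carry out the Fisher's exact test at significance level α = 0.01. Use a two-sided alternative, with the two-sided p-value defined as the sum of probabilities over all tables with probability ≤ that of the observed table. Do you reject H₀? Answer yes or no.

Margins: r₁=11, r₂=10, c₁=12, c₂=9, n=21
p_obs = C(11,10)·C(10,2)/C(21,12); sum pmf over tables with pmf ≤ p_obs
p-value (two-sided) = 0.00191
At α=0.01: p < α → reject H₀

reject H₀: yes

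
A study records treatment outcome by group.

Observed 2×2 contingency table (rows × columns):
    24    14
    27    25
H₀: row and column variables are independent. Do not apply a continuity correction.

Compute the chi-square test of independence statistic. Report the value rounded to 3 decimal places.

Row totals [38, 52], col totals [51, 39], n=90
χ² = (24−21.53)²/21.53 + (14−16.47)²/16.47 + (27−29.47)²/29.47 + (25−22.53)²/22.53 = 1.1286
df = 1

test statistic = 1.129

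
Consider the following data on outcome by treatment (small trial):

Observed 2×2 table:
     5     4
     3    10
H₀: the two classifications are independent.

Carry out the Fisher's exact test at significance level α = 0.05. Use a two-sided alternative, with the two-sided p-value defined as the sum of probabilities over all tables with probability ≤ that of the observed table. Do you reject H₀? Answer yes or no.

Margins: r₁=9, r₂=13, c₁=8, c₂=14, n=22
p_obs = C(9,5)·C(13,3)/C(22,8); sum pmf over tables with pmf ≤ p_obs
p-value (two-sided) = 0.18700
At α=0.05: p ≥ α → fail to reject H₀

reject H₀: no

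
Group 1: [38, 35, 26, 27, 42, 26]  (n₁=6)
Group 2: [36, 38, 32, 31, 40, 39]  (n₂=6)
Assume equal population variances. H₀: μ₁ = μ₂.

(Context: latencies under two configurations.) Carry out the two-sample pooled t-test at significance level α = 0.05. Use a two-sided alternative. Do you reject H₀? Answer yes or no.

x̄₁=32.333, s₁=6.947, n₁=6
x̄₂=36.000, s₂=3.742, n₂=6
s_p² = [5·6.947² + 5·3.742²]/10 = 31.1333
SE = √(s_p²·(1/6+1/6)) = 3.2215
t = (32.333−36.000)/3.2215 = -1.1382
df = 10
p-value (two-sided) = 0.28157
At α=0.05: p ≥ α → fail to reject H₀

reject H₀: no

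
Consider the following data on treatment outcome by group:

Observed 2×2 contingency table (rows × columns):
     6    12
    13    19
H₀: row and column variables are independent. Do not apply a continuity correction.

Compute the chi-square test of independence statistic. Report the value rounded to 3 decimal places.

Row totals [18, 32], col totals [19, 31], n=50
χ² = (6−6.84)²/6.84 + (12−11.16)²/11.16 + (13−12.16)²/12.16 + (19−19.84)²/19.84 = 0.2600
df = 1

test statistic = 0.260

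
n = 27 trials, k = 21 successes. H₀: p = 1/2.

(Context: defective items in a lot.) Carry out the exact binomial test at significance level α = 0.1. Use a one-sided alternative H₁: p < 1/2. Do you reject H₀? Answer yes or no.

Exact binomial: n=27, k=21, p₀=1/2=0.5000
P(X≤21) from Σ C(n,i)·p₀^i·(1−p₀)^(n−i)
p-value (one-sided, H₁ less) = 0.99924
At α=0.1: p ≥ α → fail to reject H₀

reject H₀: no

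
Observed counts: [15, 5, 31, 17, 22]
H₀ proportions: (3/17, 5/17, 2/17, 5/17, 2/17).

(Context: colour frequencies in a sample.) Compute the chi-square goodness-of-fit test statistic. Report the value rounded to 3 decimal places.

test statistic = 72.501

n = 90; E_i = n·p_i = [15.88, 26.47, 10.59, 26.47, 10.59]
χ² = (15−15.88)²/15.88 + (5−26.47)²/26.47 + (31−10.59)²/10.59 + (17−26.47)²/26.47 + (22−10.59)²/10.59 = 72.5011
df = 4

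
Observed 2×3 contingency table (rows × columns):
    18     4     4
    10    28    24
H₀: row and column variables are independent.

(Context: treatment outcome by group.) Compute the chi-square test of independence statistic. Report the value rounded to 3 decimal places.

test statistic = 23.833

Row totals [26, 62], col totals [28, 32, 28], n=88
χ² = (18−8.27)²/8.27 + (4−9.45)²/9.45 + (4−8.27)²/8.27 + (10−19.73)²/19.73 + (28−22.55)²/22.55 + (24−19.73)²/19.73 = 23.8327
df = 2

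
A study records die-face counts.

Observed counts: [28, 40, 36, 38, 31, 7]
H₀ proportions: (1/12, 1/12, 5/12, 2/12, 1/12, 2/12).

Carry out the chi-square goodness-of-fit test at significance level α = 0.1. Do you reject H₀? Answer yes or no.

reject H₀: yes

n = 180; E_i = n·p_i = [15.00, 15.00, 75.00, 30.00, 15.00, 30.00]
χ² = (28−15.00)²/15.00 + (40−15.00)²/15.00 + (36−75.00)²/75.00 + (38−30.00)²/30.00 + (31−15.00)²/15.00 + (7−30.00)²/30.00 = 110.0467
df = 5
p-value (upper-tail) = 0.00000
At α=0.1: p < α → reject H₀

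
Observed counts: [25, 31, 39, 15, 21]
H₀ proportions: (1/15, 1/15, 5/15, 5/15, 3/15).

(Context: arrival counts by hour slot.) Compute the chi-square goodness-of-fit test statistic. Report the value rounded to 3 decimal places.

test statistic = 107.420

n = 131; E_i = n·p_i = [8.73, 8.73, 43.67, 43.67, 26.20]
χ² = (25−8.73)²/8.73 + (31−8.73)²/8.73 + (39−43.67)²/43.67 + (15−43.67)²/43.67 + (21−26.20)²/26.20 = 107.4198
df = 4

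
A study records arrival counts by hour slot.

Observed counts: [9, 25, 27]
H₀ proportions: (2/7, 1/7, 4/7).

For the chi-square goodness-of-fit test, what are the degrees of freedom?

df = k − 1 = 3 − 1 = 2

degrees of freedom = 2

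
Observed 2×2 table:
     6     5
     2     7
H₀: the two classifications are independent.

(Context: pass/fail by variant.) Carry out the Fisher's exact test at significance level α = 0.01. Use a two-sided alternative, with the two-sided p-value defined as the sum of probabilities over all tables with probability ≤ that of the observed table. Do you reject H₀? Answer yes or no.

reject H₀: no

Margins: r₁=11, r₂=9, c₁=8, c₂=12, n=20
p_obs = C(11,6)·C(9,2)/C(20,8); sum pmf over tables with pmf ≤ p_obs
p-value (two-sided) = 0.19681
At α=0.01: p ≥ α → fail to reject H₀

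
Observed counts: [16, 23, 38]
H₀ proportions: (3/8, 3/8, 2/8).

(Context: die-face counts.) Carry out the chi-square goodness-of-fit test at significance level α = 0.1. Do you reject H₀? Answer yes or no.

n = 77; E_i = n·p_i = [28.88, 28.88, 19.25]
χ² = (16−28.88)²/28.88 + (23−28.88)²/28.88 + (38−19.25)²/19.25 = 25.1991
df = 2
p-value (upper-tail) = 0.00000
At α=0.1: p < α → reject H₀

reject H₀: yes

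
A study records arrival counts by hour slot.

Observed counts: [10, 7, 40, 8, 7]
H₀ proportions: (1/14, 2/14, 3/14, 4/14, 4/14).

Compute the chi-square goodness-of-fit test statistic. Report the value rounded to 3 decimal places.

test statistic = 61.405

n = 72; E_i = n·p_i = [5.14, 10.29, 15.43, 20.57, 20.57]
χ² = (10−5.14)²/5.14 + (7−10.29)²/10.29 + (40−15.43)²/15.43 + (8−20.57)²/20.57 + (7−20.57)²/20.57 = 61.4051
df = 4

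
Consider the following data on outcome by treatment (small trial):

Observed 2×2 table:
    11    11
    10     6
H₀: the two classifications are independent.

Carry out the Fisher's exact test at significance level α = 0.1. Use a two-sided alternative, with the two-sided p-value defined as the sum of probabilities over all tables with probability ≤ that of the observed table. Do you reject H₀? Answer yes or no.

Margins: r₁=22, r₂=16, c₁=21, c₂=17, n=38
p_obs = C(22,11)·C(16,10)/C(38,21); sum pmf over tables with pmf ≤ p_obs
p-value (two-sided) = 0.52054
At α=0.1: p ≥ α → fail to reject H₀

reject H₀: no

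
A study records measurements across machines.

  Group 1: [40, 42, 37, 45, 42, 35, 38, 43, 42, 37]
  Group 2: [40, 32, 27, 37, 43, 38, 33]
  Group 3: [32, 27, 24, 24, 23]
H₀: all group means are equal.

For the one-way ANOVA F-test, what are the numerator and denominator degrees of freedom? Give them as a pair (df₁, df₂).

k = 3 groups, N = 22 total
df = (k−1, N−k) = (3−1, 22−3) = (2, 19)

degrees of freedom = [2, 19]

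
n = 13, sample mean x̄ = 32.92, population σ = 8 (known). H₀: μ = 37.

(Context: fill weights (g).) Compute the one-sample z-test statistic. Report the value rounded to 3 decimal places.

test statistic = -1.839

SE = σ/√n = 8/√13 = 2.2188
z = (x̄−μ₀)/SE = (32.92−37)/2.2188 = -1.8388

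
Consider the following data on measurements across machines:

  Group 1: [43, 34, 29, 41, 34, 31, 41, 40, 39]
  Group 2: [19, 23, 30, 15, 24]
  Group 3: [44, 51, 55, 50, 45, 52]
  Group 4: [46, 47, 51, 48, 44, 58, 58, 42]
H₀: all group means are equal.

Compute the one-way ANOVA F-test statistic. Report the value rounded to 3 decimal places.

Group means [36.89, 22.20, 49.50, 49.25], grand mean 40.500
SSB = Σnᵢ(x̄ᵢ−x̄)² = 2890.311; SSW = ΣΣ(x−x̄ᵢ)² = 668.689
MSB = 2890.311/3 = 963.4370; MSW = 668.689/24 = 27.8620
F = MSB/MSW = 34.5788
df = (3, 24)

test statistic = 34.579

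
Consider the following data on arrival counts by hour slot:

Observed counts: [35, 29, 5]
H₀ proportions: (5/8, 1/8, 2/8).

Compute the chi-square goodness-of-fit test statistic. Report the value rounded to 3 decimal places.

test statistic = 58.362

n = 69; E_i = n·p_i = [43.12, 8.62, 17.25]
χ² = (35−43.12)²/43.12 + (29−8.62)²/8.62 + (5−17.25)²/17.25 = 58.3623
df = 2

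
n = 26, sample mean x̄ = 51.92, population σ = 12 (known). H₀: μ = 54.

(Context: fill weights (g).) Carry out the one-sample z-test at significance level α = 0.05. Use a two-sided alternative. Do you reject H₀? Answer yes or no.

SE = σ/√n = 12/√26 = 2.3534
z = (x̄−μ₀)/SE = (51.92−54)/2.3534 = -0.8838
p-value (two-sided) = 0.37679
At α=0.05: p ≥ α → fail to reject H₀

reject H₀: no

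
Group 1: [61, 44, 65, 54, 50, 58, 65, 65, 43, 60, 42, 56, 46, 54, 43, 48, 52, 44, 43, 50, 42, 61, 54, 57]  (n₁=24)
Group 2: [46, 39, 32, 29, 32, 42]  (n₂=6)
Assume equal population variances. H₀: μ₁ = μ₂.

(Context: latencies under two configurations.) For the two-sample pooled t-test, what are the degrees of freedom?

degrees of freedom = 28

df = n₁ + n₂ − 2 = 24 + 6 − 2 = 28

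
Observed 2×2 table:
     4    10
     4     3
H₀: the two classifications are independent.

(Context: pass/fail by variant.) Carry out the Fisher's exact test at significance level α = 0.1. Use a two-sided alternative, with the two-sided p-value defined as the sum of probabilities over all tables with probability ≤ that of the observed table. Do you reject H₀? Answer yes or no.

reject H₀: no

Margins: r₁=14, r₂=7, c₁=8, c₂=13, n=21
p_obs = C(14,4)·C(7,4)/C(21,8); sum pmf over tables with pmf ≤ p_obs
p-value (two-sided) = 0.34575
At α=0.1: p ≥ α → fail to reject H₀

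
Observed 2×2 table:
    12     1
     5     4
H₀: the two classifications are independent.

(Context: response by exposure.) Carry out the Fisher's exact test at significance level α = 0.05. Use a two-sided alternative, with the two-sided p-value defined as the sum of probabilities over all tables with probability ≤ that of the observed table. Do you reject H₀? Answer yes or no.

reject H₀: no

Margins: r₁=13, r₂=9, c₁=17, c₂=5, n=22
p_obs = C(13,12)·C(9,5)/C(22,17); sum pmf over tables with pmf ≤ p_obs
p-value (two-sided) = 0.11586
At α=0.05: p ≥ α → fail to reject H₀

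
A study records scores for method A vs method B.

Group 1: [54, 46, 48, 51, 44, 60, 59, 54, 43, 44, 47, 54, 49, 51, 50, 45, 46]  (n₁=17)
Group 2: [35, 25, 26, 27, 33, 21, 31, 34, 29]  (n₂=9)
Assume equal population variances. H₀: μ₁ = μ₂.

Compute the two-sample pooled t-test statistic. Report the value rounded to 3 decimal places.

x̄₁=49.706, s₁=5.133, n₁=17
x̄₂=29.000, s₂=4.664, n₂=9
s_p² = [16·5.133² + 8·4.664²]/24 = 24.8137
SE = √(s_p²·(1/17+1/9)) = 2.0535
t = (49.706−29.000)/2.0535 = 10.0834
df = 24

test statistic = 10.083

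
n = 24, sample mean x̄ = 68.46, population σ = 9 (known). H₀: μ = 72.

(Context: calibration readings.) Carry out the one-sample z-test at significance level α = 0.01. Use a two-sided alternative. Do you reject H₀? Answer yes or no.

reject H₀: no

SE = σ/√n = 9/√24 = 1.8371
z = (x̄−μ₀)/SE = (68.46−72)/1.8371 = -1.9269
p-value (two-sided) = 0.05399
At α=0.01: p ≥ α → fail to reject H₀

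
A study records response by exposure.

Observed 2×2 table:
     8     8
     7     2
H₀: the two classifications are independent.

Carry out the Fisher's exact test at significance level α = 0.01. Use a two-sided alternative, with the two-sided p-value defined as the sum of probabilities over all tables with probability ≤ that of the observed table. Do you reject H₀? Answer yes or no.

reject H₀: no

Margins: r₁=16, r₂=9, c₁=15, c₂=10, n=25
p_obs = C(16,8)·C(9,7)/C(25,15); sum pmf over tables with pmf ≤ p_obs
p-value (two-sided) = 0.22896
At α=0.01: p ≥ α → fail to reject H₀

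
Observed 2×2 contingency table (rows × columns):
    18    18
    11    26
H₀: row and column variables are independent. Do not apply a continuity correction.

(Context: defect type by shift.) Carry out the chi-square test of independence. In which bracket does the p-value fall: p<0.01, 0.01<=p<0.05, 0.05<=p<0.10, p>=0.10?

Row totals [36, 37], col totals [29, 44], n=73
χ² = (18−14.30)²/14.30 + (18−21.70)²/21.70 + (11−14.70)²/14.70 + (26−22.30)²/22.30 = 3.1311
df = 1
p-value (upper-tail) = 0.07681
→ bracket: 0.05<=p<0.10

p-value bracket: 0.05<=p<0.10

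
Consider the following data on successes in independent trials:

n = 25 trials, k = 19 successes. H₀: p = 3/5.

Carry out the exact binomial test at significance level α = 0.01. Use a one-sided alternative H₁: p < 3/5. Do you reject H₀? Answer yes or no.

reject H₀: no

Exact binomial: n=25, k=19, p₀=3/5=0.6000
P(X≤19) from Σ C(n,i)·p₀^i·(1−p₀)^(n−i)
p-value (one-sided, H₁ less) = 0.97064
At α=0.01: p ≥ α → fail to reject H₀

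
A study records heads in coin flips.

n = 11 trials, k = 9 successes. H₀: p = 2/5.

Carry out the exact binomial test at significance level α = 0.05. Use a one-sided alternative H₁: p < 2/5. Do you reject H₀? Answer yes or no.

Exact binomial: n=11, k=9, p₀=2/5=0.4000
P(X≤9) from Σ C(n,i)·p₀^i·(1−p₀)^(n−i)
p-value (one-sided, H₁ less) = 0.99927
At α=0.05: p ≥ α → fail to reject H₀

reject H₀: no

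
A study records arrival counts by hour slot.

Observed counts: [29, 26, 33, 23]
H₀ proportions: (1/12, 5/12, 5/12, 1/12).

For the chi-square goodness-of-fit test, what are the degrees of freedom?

degrees of freedom = 3

df = k − 1 = 4 − 1 = 3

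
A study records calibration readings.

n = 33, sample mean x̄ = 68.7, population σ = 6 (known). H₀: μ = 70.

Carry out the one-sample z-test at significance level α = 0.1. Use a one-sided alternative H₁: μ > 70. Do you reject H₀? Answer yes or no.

reject H₀: no

SE = σ/√n = 6/√33 = 1.0445
z = (x̄−μ₀)/SE = (68.7−70)/1.0445 = -1.2447
p-value (one-sided, H₁ greater) = 0.89337
At α=0.1: p ≥ α → fail to reject H₀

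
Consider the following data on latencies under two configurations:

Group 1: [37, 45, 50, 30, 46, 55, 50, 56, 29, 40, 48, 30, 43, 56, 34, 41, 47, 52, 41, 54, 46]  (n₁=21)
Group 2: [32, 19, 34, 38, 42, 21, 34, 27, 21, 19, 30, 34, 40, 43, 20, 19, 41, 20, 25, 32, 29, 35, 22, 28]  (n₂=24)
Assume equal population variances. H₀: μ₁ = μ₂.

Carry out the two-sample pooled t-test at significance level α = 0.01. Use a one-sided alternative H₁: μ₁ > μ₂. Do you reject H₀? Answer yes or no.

reject H₀: yes

x̄₁=44.286, s₁=8.597, n₁=21
x̄₂=29.375, s₂=8.069, n₂=24
s_p² = [20·8.597² + 23·8.069²]/43 = 69.2072
SE = √(s_p²·(1/21+1/24)) = 2.4858
t = (44.286−29.375)/2.4858 = 5.9983
df = 43
p-value (one-sided, H₁ greater) = 0.00000
At α=0.01: p < α → reject H₀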